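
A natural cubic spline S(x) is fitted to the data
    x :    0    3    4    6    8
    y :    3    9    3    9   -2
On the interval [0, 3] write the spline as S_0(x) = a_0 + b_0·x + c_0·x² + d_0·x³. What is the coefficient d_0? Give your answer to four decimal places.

-0.4273

Let m_i = S''(x_i). Step sizes h_i = 3, 1, 2, 2; slopes of the chords Δ_i = (y_(i+1) - y_i)/h_i = 2, -6, 3, -11/2.
  3·m_0 + 8·m_1 + 1·m_2 = 6(Δ_1 - Δ_0) = -48
  1·m_1 + 6·m_2 + 2·m_3 = 6(Δ_2 - Δ_1) = 54
  2·m_2 + 8·m_3 + 2·m_4 = 6(Δ_3 - Δ_2) = -51
Natural end conditions: m_0 = m_4 = 0.
Solving: m_0 = 0, m_1 = -1323/172, m_2 = 582/43, m_3 = -3357/344, m_4 = 0.
On [0, 3], with S_0(x) = a_0 + b_0·x + c_0·x² + d_0·x³: c_0 = m_0/2 = 0, d_0 = (m_1 - m_0)/(6h_0) = -147/344, b_0 = Δ_0 - h_0(2m_0 + m_1)/6 = 2011/344.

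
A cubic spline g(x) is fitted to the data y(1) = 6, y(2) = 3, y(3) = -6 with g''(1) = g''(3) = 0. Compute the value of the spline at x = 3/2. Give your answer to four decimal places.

5.0625

Write M_i for g''(x_i). With h_i = 1, 1 and divided differences Δ_i = -3, -9, the continuity of g' gives the tridiagonal system
  1·M_0 + 4·M_1 + 1·M_2 = 6(Δ_1 - Δ_0) = -36
Natural end conditions: M_0 = M_2 = 0.
Solving: M_0 = 0, M_1 = -9, M_2 = 0.
On [1, 2], g(x) = 6 - 3/2·(x - 1) + 0·(x - 1)² - 3/2·(x - 1)³.
With (x - 1) = 1/2: g(3/2) = 81/16.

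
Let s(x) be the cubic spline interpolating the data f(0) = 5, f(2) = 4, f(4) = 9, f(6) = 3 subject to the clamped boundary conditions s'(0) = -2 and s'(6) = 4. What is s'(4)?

-2

Put σ_i = s'' at the i-th knot. Here h = (2, 2, 2) and Δ = (-1/2, 5/2, -3), so the interior equations h_(i-1)·σ_(i-1) + 2(h_(i-1)+h_i)·σ_i + h_i·σ_(i+1) = 6(Δ_i − Δ_(i-1)) read
  2·σ_0 + 8·σ_1 + 2·σ_2 = 6(Δ_1 - Δ_0) = 18
  2·σ_1 + 8·σ_2 + 2·σ_3 = 6(Δ_2 - Δ_1) = -33
Clamped end conditions give two more equations: 2h_0·σ_0 + h_0·σ_1 = 6(Δ_0 - s'(0)) = 9 and h_2·σ_2 + 2h_2·σ_3 = 6(s'(6) - Δ_2) = 42.
Solving: σ_0 = 0, σ_1 = 9/2, σ_2 = -9, σ_3 = 15.
On [4, 6], s'(x) = b_2 + 2c_2·(x - 4) + 3d_2·(x - 4)² with b_2 = Δ_2 - h_2(2σ_2 + σ_3)/6 = -2, c_2 = σ_2/2 = -9/2, d_2 = (σ_3 - σ_2)/(6h_2) = 2. So s'(4) = -2.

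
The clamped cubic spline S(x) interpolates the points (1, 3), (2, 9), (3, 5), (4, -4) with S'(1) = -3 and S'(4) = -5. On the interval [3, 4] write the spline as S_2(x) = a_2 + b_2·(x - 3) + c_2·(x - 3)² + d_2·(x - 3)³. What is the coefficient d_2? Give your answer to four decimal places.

Let m_i = S''(x_i). Step sizes h_i = 1, 1, 1; slopes of the chords Δ_i = (y_(i+1) - y_i)/h_i = 6, -4, -9.
  1·m_0 + 4·m_1 + 1·m_2 = 6(Δ_1 - Δ_0) = -60
  1·m_1 + 4·m_2 + 1·m_3 = 6(Δ_2 - Δ_1) = -30
Clamped end conditions give two more equations: 2h_0·m_0 + h_0·m_1 = 6(Δ_0 - S'(1)) = 54 and h_2·m_2 + 2h_2·m_3 = 6(S'(4) - Δ_2) = 24.
Solving the tridiagonal system: m_0 = 116/3, m_1 = -70/3, m_2 = -16/3, m_3 = 44/3.
On [3, 4], with S_2(x) = a_2 + b_2·(x - 3) + c_2·(x - 3)² + d_2·(x - 3)³: c_2 = m_2/2 = -8/3, d_2 = (m_3 - m_2)/(6h_2) = 10/3, b_2 = Δ_2 - h_2(2m_2 + m_3)/6 = -29/3.

3.3333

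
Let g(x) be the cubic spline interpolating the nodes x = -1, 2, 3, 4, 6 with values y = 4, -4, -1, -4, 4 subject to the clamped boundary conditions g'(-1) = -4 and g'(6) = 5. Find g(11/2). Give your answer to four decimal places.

1.1818

With m_i denoting the second derivative at x_i, h_i = 3, 1, 1, 2, and Δ_i = (y_(i+1) − y_i)/h_i = -8/3, 3, -3, 4:
  3·m_0 + 8·m_1 + 1·m_2 = 6(Δ_1 - Δ_0) = 34
  1·m_1 + 4·m_2 + 1·m_3 = 6(Δ_2 - Δ_1) = -36
  1·m_2 + 6·m_3 + 2·m_4 = 6(Δ_3 - Δ_2) = 42
Clamped end conditions give two more equations: 2h_0·m_0 + h_0·m_1 = 6(Δ_0 - g'(-1)) = 8 and h_3·m_3 + 2h_3·m_4 = 6(g'(6) - Δ_3) = 6.
Solving: m_0 = -473/237, m_1 = 526/79, m_2 = -1049/79, m_3 = 826/79, m_4 = -589/158.
On [4, 6], g(x) = -4 - 273/158·(x - 4) + 413/79·(x - 4)² - 747/632·(x - 4)³.
With (x - 4) = 3/2: g(11/2) = 5975/5056.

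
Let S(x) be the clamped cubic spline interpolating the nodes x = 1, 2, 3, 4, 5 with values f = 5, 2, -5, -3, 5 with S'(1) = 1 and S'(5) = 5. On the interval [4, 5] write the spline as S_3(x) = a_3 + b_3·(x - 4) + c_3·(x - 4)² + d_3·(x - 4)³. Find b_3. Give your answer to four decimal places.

Put m_i = S'' at the i-th knot. Here h = (1, 1, 1, 1) and Δ = (-3, -7, 2, 8), so the interior equations h_(i-1)·m_(i-1) + 2(h_(i-1)+h_i)·m_i + h_i·m_(i+1) = 6(Δ_i − Δ_(i-1)) read
  1·m_0 + 4·m_1 + 1·m_2 = 6(Δ_1 - Δ_0) = -24
  1·m_1 + 4·m_2 + 1·m_3 = 6(Δ_2 - Δ_1) = 54
  1·m_2 + 4·m_3 + 1·m_4 = 6(Δ_3 - Δ_2) = 36
Clamped end conditions give two more equations: 2h_0·m_0 + h_0·m_1 = 6(Δ_0 - S'(1)) = -24 and h_3·m_3 + 2h_3·m_4 = 6(S'(5) - Δ_3) = -18.
Forward elimination and back-substitution give m_0 = -59/7, m_1 = -50/7, m_2 = 13, m_3 = 64/7, m_4 = -95/7.
On [4, 5], with S_3(x) = a_3 + b_3·(x - 4) + c_3·(x - 4)² + d_3·(x - 4)³: c_3 = m_3/2 = 32/7, d_3 = (m_4 - m_3)/(6h_3) = -53/14, b_3 = Δ_3 - h_3(2m_3 + m_4)/6 = 101/14.

7.2143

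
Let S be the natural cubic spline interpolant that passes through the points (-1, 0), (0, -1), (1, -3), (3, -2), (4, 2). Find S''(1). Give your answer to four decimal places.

Let σ_i = S''(x_i). Step sizes h_i = 1, 1, 2, 1; slopes of the chords Δ_i = (y_(i+1) - y_i)/h_i = -1, -2, 1/2, 4.
  1·σ_0 + 4·σ_1 + 1·σ_2 = 6(Δ_1 - Δ_0) = -6
  1·σ_1 + 6·σ_2 + 2·σ_3 = 6(Δ_2 - Δ_1) = 15
  2·σ_2 + 6·σ_3 + 1·σ_4 = 6(Δ_3 - Δ_2) = 21
Natural end conditions: σ_0 = σ_4 = 0.
Solving: σ_0 = 0, σ_1 = -120/61, σ_2 = 114/61, σ_3 = 351/122, σ_4 = 0.

1.8689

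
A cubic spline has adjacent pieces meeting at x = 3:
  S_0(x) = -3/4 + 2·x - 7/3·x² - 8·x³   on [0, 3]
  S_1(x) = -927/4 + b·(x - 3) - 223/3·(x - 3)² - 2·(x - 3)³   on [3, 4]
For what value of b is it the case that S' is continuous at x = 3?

S_0'(x) = 2 - 14/3·x - 24·x², so S_0'(3) = -228. On the right, S_1'(3) = b, so b = -228.

-228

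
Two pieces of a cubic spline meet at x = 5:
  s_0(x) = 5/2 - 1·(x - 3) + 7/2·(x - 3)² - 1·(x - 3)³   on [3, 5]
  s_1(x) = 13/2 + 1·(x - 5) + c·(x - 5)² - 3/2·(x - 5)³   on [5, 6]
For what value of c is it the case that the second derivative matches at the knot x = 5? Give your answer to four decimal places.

-2.5000

s_0''(x) = 7 - 6·(x - 3), so s_0''(5) = -5. On the right, s_1''(5) = 2c, so c = -5/2.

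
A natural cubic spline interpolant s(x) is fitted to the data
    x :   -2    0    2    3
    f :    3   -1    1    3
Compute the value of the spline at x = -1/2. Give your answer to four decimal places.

-0.4773

Let M_i = s''(x_i). Step sizes h_i = 2, 2, 1; slopes of the chords Δ_i = (y_(i+1) - y_i)/h_i = -2, 1, 2.
  2·M_0 + 8·M_1 + 2·M_2 = 6(Δ_1 - Δ_0) = 18
  2·M_1 + 6·M_2 + 1·M_3 = 6(Δ_2 - Δ_1) = 6
Natural end conditions: M_0 = M_3 = 0.
Solving the tridiagonal system: M_0 = 0, M_1 = 24/11, M_2 = 3/11, M_3 = 0.
On [-2, 0], s(x) = 3 - 30/11·(x + 2) + 0·(x + 2)² + 2/11·(x + 2)³.
With (x + 2) = 3/2: s(-1/2) = -21/44.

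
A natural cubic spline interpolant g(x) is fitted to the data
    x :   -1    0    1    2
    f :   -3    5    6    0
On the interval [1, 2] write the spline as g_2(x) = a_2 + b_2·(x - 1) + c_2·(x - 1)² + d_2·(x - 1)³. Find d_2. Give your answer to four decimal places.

Let M_i = g''(x_i). Step sizes h_i = 1, 1, 1; slopes of the chords Δ_i = (y_(i+1) - y_i)/h_i = 8, 1, -6.
  1·M_0 + 4·M_1 + 1·M_2 = 6(Δ_1 - Δ_0) = -42
  1·M_1 + 4·M_2 + 1·M_3 = 6(Δ_2 - Δ_1) = -42
Natural end conditions: M_0 = M_3 = 0.
Solving: M_0 = 0, M_1 = -42/5, M_2 = -42/5, M_3 = 0.
On [1, 2], with g_2(x) = a_2 + b_2·(x - 1) + c_2·(x - 1)² + d_2·(x - 1)³: c_2 = M_2/2 = -21/5, d_2 = (M_3 - M_2)/(6h_2) = 7/5, b_2 = Δ_2 - h_2(2M_2 + M_3)/6 = -16/5.

1.4000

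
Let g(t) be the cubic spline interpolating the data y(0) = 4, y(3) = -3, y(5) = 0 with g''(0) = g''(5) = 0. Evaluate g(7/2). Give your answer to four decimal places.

Write M_i for g''(x_i). With h_i = 3, 2 and divided differences Δ_i = -7/3, 3/2, the continuity of g' gives the tridiagonal system
  3·M_0 + 10·M_1 + 2·M_2 = 6(Δ_1 - Δ_0) = 23
Natural end conditions: M_0 = M_2 = 0.
Hence M_0 = 0, M_1 = 23/10, M_2 = 0.
On [3, 5], g(t) = -3 - 1/30·(t - 3) + 23/20·(t - 3)² - 23/120·(t - 3)³.
With (t - 3) = 1/2: g(7/2) = -881/320.

-2.7531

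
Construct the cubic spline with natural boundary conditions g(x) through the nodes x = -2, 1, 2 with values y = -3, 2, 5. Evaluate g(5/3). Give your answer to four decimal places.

3.9506

With σ_i denoting the second derivative at x_i, h_i = 3, 1, and Δ_i = (y_(i+1) − y_i)/h_i = 5/3, 3:
  3·σ_0 + 8·σ_1 + 1·σ_2 = 6(Δ_1 - Δ_0) = 8
Natural end conditions: σ_0 = σ_2 = 0.
Hence σ_0 = 0, σ_1 = 1, σ_2 = 0.
On [1, 2], g(x) = 2 + 8/3·(x - 1) + 1/2·(x - 1)² - 1/6·(x - 1)³.
With (x - 1) = 2/3: g(5/3) = 320/81.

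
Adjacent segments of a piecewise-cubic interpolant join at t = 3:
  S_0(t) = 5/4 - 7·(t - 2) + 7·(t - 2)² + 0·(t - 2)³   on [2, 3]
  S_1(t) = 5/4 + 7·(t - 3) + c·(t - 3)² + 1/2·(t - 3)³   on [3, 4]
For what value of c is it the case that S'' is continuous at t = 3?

S_0''(t) = 14 + 0·(t - 2), so S_0''(3) = 14. On the right, S_1''(3) = 2c, so c = 7.

7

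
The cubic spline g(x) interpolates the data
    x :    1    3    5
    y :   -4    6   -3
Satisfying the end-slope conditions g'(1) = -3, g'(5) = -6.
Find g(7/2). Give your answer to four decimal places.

Put M_i = g'' at the i-th knot. Here h = (2, 2) and Δ = (5, -9/2), so the interior equations h_(i-1)·M_(i-1) + 2(h_(i-1)+h_i)·M_i + h_i·M_(i+1) = 6(Δ_i − Δ_(i-1)) read
  2·M_0 + 8·M_1 + 2·M_2 = 6(Δ_1 - Δ_0) = -57
Clamped end conditions give two more equations: 2h_0·M_0 + h_0·M_1 = 6(Δ_0 - g'(1)) = 48 and h_1·M_1 + 2h_1·M_2 = 6(g'(5) - Δ_1) = -9.
Solving the tridiagonal system: M_0 = 147/8, M_1 = -51/4, M_2 = 33/8.
On [3, 5], g(x) = 6 + 21/8·(x - 3) - 51/8·(x - 3)² + 45/32·(x - 3)³.
With (x - 3) = 1/2: g(7/2) = 1509/256.

5.8945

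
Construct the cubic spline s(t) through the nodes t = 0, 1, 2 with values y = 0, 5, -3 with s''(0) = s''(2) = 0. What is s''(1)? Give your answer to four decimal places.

Put m_i = s'' at the i-th knot. Here h = (1, 1) and Δ = (5, -8), so the interior equations h_(i-1)·m_(i-1) + 2(h_(i-1)+h_i)·m_i + h_i·m_(i+1) = 6(Δ_i − Δ_(i-1)) read
  1·m_0 + 4·m_1 + 1·m_2 = 6(Δ_1 - Δ_0) = -78
Natural end conditions: m_0 = m_2 = 0.
Hence m_0 = 0, m_1 = -39/2, m_2 = 0.

-19.5000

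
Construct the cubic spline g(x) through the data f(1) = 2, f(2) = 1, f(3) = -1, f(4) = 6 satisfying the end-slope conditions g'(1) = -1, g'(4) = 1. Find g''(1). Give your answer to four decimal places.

4.1333

Put M_i = g'' at the i-th knot. Here h = (1, 1, 1) and Δ = (-1, -2, 7), so the interior equations h_(i-1)·M_(i-1) + 2(h_(i-1)+h_i)·M_i + h_i·M_(i+1) = 6(Δ_i − Δ_(i-1)) read
  1·M_0 + 4·M_1 + 1·M_2 = 6(Δ_1 - Δ_0) = -6
  1·M_1 + 4·M_2 + 1·M_3 = 6(Δ_2 - Δ_1) = 54
Clamped end conditions give two more equations: 2h_0·M_0 + h_0·M_1 = 6(Δ_0 - g'(1)) = 0 and h_2·M_2 + 2h_2·M_3 = 6(g'(4) - Δ_2) = -36.
Forward elimination and back-substitution give M_0 = 62/15, M_1 = -124/15, M_2 = 344/15, M_3 = -442/15.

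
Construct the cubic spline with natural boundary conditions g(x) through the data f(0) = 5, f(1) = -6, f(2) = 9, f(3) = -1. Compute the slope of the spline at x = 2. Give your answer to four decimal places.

Put M_i = g'' at the i-th knot. Here h = (1, 1, 1) and Δ = (-11, 15, -10), so the interior equations h_(i-1)·M_(i-1) + 2(h_(i-1)+h_i)·M_i + h_i·M_(i+1) = 6(Δ_i − Δ_(i-1)) read
  1·M_0 + 4·M_1 + 1·M_2 = 6(Δ_1 - Δ_0) = 156
  1·M_1 + 4·M_2 + 1·M_3 = 6(Δ_2 - Δ_1) = -150
Natural end conditions: M_0 = M_3 = 0.
Solving: M_0 = 0, M_1 = 258/5, M_2 = -252/5, M_3 = 0.
On [2, 3], g'(x) = b_2 + 2c_2·(x - 2) + 3d_2·(x - 2)² with b_2 = Δ_2 - h_2(2M_2 + M_3)/6 = 34/5, c_2 = M_2/2 = -126/5, d_2 = (M_3 - M_2)/(6h_2) = 42/5. So g'(2) = 34/5.

6.8000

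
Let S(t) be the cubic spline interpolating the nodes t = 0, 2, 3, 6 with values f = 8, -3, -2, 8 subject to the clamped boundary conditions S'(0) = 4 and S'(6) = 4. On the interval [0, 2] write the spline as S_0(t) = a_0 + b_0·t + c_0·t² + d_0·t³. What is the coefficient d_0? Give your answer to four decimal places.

2.8810

Put M_i = S'' at the i-th knot. Here h = (2, 1, 3) and Δ = (-11/2, 1, 10/3), so the interior equations h_(i-1)·M_(i-1) + 2(h_(i-1)+h_i)·M_i + h_i·M_(i+1) = 6(Δ_i − Δ_(i-1)) read
  2·M_0 + 6·M_1 + 1·M_2 = 6(Δ_1 - Δ_0) = 39
  1·M_1 + 8·M_2 + 3·M_3 = 6(Δ_2 - Δ_1) = 14
Clamped end conditions give two more equations: 2h_0·M_0 + h_0·M_1 = 6(Δ_0 - S'(0)) = -57 and h_2·M_2 + 2h_2·M_3 = 6(S'(6) - Δ_2) = 4.
Forward elimination and back-substitution give M_0 = -883/42, M_1 = 569/42, M_2 = -5/21, M_3 = 11/14.
On [0, 2], with S_0(t) = a_0 + b_0·t + c_0·t² + d_0·t³: c_0 = M_0/2 = -883/84, d_0 = (M_1 - M_0)/(6h_0) = 121/42, b_0 = Δ_0 - h_0(2M_0 + M_1)/6 = 4.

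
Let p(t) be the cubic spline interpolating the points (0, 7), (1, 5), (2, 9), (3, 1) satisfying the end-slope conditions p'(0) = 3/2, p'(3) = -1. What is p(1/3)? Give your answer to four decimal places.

Put M_i = p'' at the i-th knot. Here h = (1, 1, 1) and Δ = (-2, 4, -8), so the interior equations h_(i-1)·M_(i-1) + 2(h_(i-1)+h_i)·M_i + h_i·M_(i+1) = 6(Δ_i − Δ_(i-1)) read
  1·M_0 + 4·M_1 + 1·M_2 = 6(Δ_1 - Δ_0) = 36
  1·M_1 + 4·M_2 + 1·M_3 = 6(Δ_2 - Δ_1) = -72
Clamped end conditions give two more equations: 2h_0·M_0 + h_0·M_1 = 6(Δ_0 - p'(0)) = -21 and h_2·M_2 + 2h_2·M_3 = 6(p'(3) - Δ_2) = 42.
Hence M_0 = -328/15, M_1 = 341/15, M_2 = -496/15, M_3 = 563/15.
On [0, 1], p(t) = 7 + 3/2·t - 164/15·t² + 223/30·t³.
With t = 1/3: p(1/3) = 2657/405.

6.5605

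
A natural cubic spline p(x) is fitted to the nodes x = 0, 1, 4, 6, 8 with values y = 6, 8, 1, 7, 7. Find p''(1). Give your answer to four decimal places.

-5.3209

Write M_i for p''(x_i). With h_i = 1, 3, 2, 2 and divided differences Δ_i = 2, -7/3, 3, 0, the continuity of p' gives the tridiagonal system
  1·M_0 + 8·M_1 + 3·M_2 = 6(Δ_1 - Δ_0) = -26
  3·M_1 + 10·M_2 + 2·M_3 = 6(Δ_2 - Δ_1) = 32
  2·M_2 + 8·M_3 + 2·M_4 = 6(Δ_3 - Δ_2) = -18
Natural end conditions: M_0 = M_4 = 0.
Forward elimination and back-substitution give M_0 = 0, M_1 = -713/134, M_2 = 370/67, M_3 = -973/268, M_4 = 0.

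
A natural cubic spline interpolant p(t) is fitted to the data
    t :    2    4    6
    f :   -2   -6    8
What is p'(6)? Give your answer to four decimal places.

9.2500

With m_i denoting the second derivative at x_i, h_i = 2, 2, and Δ_i = (y_(i+1) − y_i)/h_i = -2, 7:
  2·m_0 + 8·m_1 + 2·m_2 = 6(Δ_1 - Δ_0) = 54
Natural end conditions: m_0 = m_2 = 0.
Hence m_0 = 0, m_1 = 27/4, m_2 = 0.
On [4, 6], p'(t) = b_1 + 2c_1·(t - 4) + 3d_1·(t - 4)² with b_1 = Δ_1 - h_1(2m_1 + m_2)/6 = 5/2, c_1 = m_1/2 = 27/8, d_1 = (m_2 - m_1)/(6h_1) = -9/16. So p'(6) = 37/4.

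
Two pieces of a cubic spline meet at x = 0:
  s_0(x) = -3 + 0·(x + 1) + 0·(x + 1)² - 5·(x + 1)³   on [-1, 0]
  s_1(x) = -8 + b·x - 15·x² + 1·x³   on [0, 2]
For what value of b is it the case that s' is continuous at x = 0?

-15

s_0'(x) = 0 + 0·(x + 1) - 15·(x + 1)², so s_0'(0) = -15. On the right, s_1'(0) = b, so b = -15.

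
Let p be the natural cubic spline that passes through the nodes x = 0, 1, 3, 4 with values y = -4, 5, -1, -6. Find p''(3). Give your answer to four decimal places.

Put σ_i = p'' at the i-th knot. Here h = (1, 2, 1) and Δ = (9, -3, -5), so the interior equations h_(i-1)·σ_(i-1) + 2(h_(i-1)+h_i)·σ_i + h_i·σ_(i+1) = 6(Δ_i − Δ_(i-1)) read
  1·σ_0 + 6·σ_1 + 2·σ_2 = 6(Δ_1 - Δ_0) = -72
  2·σ_1 + 6·σ_2 + 1·σ_3 = 6(Δ_2 - Δ_1) = -12
Natural end conditions: σ_0 = σ_3 = 0.
Hence σ_0 = 0, σ_1 = -51/4, σ_2 = 9/4, σ_3 = 0.

2.2500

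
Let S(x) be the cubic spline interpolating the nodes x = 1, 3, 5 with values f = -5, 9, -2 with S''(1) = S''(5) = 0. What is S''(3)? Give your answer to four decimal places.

-9.3750

With m_i denoting the second derivative at x_i, h_i = 2, 2, and Δ_i = (y_(i+1) − y_i)/h_i = 7, -11/2:
  2·m_0 + 8·m_1 + 2·m_2 = 6(Δ_1 - Δ_0) = -75
Natural end conditions: m_0 = m_2 = 0.
Hence m_0 = 0, m_1 = -75/8, m_2 = 0.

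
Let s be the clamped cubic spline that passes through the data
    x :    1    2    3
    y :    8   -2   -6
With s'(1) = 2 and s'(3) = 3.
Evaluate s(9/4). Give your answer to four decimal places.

-4.4180

Write M_i for s''(x_i). With h_i = 1, 1 and divided differences Δ_i = -10, -4, the continuity of s' gives the tridiagonal system
  1·M_0 + 4·M_1 + 1·M_2 = 6(Δ_1 - Δ_0) = 36
Clamped end conditions give two more equations: 2h_0·M_0 + h_0·M_1 = 6(Δ_0 - s'(1)) = -72 and h_1·M_1 + 2h_1·M_2 = 6(s'(3) - Δ_1) = 42.
Solving: M_0 = -89/2, M_1 = 17, M_2 = 25/2.
On [2, 3], s(x) = -2 - 47/4·(x - 2) + 17/2·(x - 2)² - 3/4·(x - 2)³.
With (x - 2) = 1/4: s(9/4) = -1131/256.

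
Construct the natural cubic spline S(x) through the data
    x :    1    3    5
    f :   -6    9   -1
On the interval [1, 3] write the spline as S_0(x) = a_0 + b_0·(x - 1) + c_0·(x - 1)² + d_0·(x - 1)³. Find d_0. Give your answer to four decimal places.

-0.7813

Put M_i = S'' at the i-th knot. Here h = (2, 2) and Δ = (15/2, -5), so the interior equations h_(i-1)·M_(i-1) + 2(h_(i-1)+h_i)·M_i + h_i·M_(i+1) = 6(Δ_i − Δ_(i-1)) read
  2·M_0 + 8·M_1 + 2·M_2 = 6(Δ_1 - Δ_0) = -75
Natural end conditions: M_0 = M_2 = 0.
Hence M_0 = 0, M_1 = -75/8, M_2 = 0.
On [1, 3], with S_0(x) = a_0 + b_0·(x - 1) + c_0·(x - 1)² + d_0·(x - 1)³: c_0 = M_0/2 = 0, d_0 = (M_1 - M_0)/(6h_0) = -25/32, b_0 = Δ_0 - h_0(2M_0 + M_1)/6 = 85/8.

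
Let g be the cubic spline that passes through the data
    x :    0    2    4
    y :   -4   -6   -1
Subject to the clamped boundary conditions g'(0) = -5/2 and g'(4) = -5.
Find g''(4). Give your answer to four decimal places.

-14.5000

Let σ_i = g''(x_i). Step sizes h_i = 2, 2; slopes of the chords Δ_i = (y_(i+1) - y_i)/h_i = -1, 5/2.
  2·σ_0 + 8·σ_1 + 2·σ_2 = 6(Δ_1 - Δ_0) = 21
Clamped end conditions give two more equations: 2h_0·σ_0 + h_0·σ_1 = 6(Δ_0 - g'(0)) = 9 and h_1·σ_1 + 2h_1·σ_2 = 6(g'(4) - Δ_1) = -45.
Solving the tridiagonal system: σ_0 = -1, σ_1 = 13/2, σ_2 = -29/2.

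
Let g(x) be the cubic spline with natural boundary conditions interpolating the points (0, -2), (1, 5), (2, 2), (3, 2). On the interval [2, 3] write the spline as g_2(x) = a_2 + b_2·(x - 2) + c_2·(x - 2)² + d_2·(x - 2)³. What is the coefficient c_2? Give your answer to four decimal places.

4.4000

Let m_i = g''(x_i). Step sizes h_i = 1, 1, 1; slopes of the chords Δ_i = (y_(i+1) - y_i)/h_i = 7, -3, 0.
  1·m_0 + 4·m_1 + 1·m_2 = 6(Δ_1 - Δ_0) = -60
  1·m_1 + 4·m_2 + 1·m_3 = 6(Δ_2 - Δ_1) = 18
Natural end conditions: m_0 = m_3 = 0.
Forward elimination and back-substitution give m_0 = 0, m_1 = -86/5, m_2 = 44/5, m_3 = 0.
On [2, 3], with g_2(x) = a_2 + b_2·(x - 2) + c_2·(x - 2)² + d_2·(x - 2)³: c_2 = m_2/2 = 22/5, d_2 = (m_3 - m_2)/(6h_2) = -22/15, b_2 = Δ_2 - h_2(2m_2 + m_3)/6 = -44/15.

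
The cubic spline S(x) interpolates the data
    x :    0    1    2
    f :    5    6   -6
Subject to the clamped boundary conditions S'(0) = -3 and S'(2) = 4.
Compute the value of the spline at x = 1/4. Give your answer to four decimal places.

Put m_i = S'' at the i-th knot. Here h = (1, 1) and Δ = (1, -12), so the interior equations h_(i-1)·m_(i-1) + 2(h_(i-1)+h_i)·m_i + h_i·m_(i+1) = 6(Δ_i − Δ_(i-1)) read
  1·m_0 + 4·m_1 + 1·m_2 = 6(Δ_1 - Δ_0) = -78
Clamped end conditions give two more equations: 2h_0·m_0 + h_0·m_1 = 6(Δ_0 - S'(0)) = 24 and h_1·m_1 + 2h_1·m_2 = 6(S'(2) - Δ_1) = 96.
Solving: m_0 = 35, m_1 = -46, m_2 = 71.
On [0, 1], S(x) = 5 - 3·x + 35/2·x² - 27/2·x³.
With x = 1/4: S(1/4) = 657/128.

5.1328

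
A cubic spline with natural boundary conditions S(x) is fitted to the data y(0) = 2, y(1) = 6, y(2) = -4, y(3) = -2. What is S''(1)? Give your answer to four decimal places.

Put m_i = S'' at the i-th knot. Here h = (1, 1, 1) and Δ = (4, -10, 2), so the interior equations h_(i-1)·m_(i-1) + 2(h_(i-1)+h_i)·m_i + h_i·m_(i+1) = 6(Δ_i − Δ_(i-1)) read
  1·m_0 + 4·m_1 + 1·m_2 = 6(Δ_1 - Δ_0) = -84
  1·m_1 + 4·m_2 + 1·m_3 = 6(Δ_2 - Δ_1) = 72
Natural end conditions: m_0 = m_3 = 0.
Forward elimination and back-substitution give m_0 = 0, m_1 = -136/5, m_2 = 124/5, m_3 = 0.

-27.2000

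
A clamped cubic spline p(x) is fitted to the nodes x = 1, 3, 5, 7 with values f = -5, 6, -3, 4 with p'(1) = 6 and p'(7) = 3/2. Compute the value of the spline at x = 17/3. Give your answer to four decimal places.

-1.7037

Let M_i = p''(x_i). Step sizes h_i = 2, 2, 2; slopes of the chords Δ_i = (y_(i+1) - y_i)/h_i = 11/2, -9/2, 7/2.
  2·M_0 + 8·M_1 + 2·M_2 = 6(Δ_1 - Δ_0) = -60
  2·M_1 + 8·M_2 + 2·M_3 = 6(Δ_2 - Δ_1) = 48
Clamped end conditions give two more equations: 2h_0·M_0 + h_0·M_1 = 6(Δ_0 - p'(1)) = -3 and h_2·M_2 + 2h_2·M_3 = 6(p'(7) - Δ_2) = -12.
Solving: M_0 = 5, M_1 = -23/2, M_2 = 11, M_3 = -17/2.
On [5, 7], p(x) = -3 - 1·(x - 5) + 11/2·(x - 5)² - 13/8·(x - 5)³.
With (x - 5) = 2/3: p(17/3) = -46/27.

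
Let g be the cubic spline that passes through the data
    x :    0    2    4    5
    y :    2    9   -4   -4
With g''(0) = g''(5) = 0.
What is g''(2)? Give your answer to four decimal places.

-9.9545

Let M_i = g''(x_i). Step sizes h_i = 2, 2, 1; slopes of the chords Δ_i = (y_(i+1) - y_i)/h_i = 7/2, -13/2, 0.
  2·M_0 + 8·M_1 + 2·M_2 = 6(Δ_1 - Δ_0) = -60
  2·M_1 + 6·M_2 + 1·M_3 = 6(Δ_2 - Δ_1) = 39
Natural end conditions: M_0 = M_3 = 0.
Forward elimination and back-substitution give M_0 = 0, M_1 = -219/22, M_2 = 108/11, M_3 = 0.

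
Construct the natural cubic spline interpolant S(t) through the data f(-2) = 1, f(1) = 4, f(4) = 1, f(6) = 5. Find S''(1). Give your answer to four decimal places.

Put σ_i = S'' at the i-th knot. Here h = (3, 3, 2) and Δ = (1, -1, 2), so the interior equations h_(i-1)·σ_(i-1) + 2(h_(i-1)+h_i)·σ_i + h_i·σ_(i+1) = 6(Δ_i − Δ_(i-1)) read
  3·σ_0 + 12·σ_1 + 3·σ_2 = 6(Δ_1 - Δ_0) = -12
  3·σ_1 + 10·σ_2 + 2·σ_3 = 6(Δ_2 - Δ_1) = 18
Natural end conditions: σ_0 = σ_3 = 0.
Solving: σ_0 = 0, σ_1 = -58/37, σ_2 = 84/37, σ_3 = 0.

-1.5676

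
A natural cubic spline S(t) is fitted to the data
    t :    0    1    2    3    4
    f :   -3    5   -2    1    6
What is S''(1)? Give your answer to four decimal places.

-28.1786

Put m_i = S'' at the i-th knot. Here h = (1, 1, 1, 1) and Δ = (8, -7, 3, 5), so the interior equations h_(i-1)·m_(i-1) + 2(h_(i-1)+h_i)·m_i + h_i·m_(i+1) = 6(Δ_i − Δ_(i-1)) read
  1·m_0 + 4·m_1 + 1·m_2 = 6(Δ_1 - Δ_0) = -90
  1·m_1 + 4·m_2 + 1·m_3 = 6(Δ_2 - Δ_1) = 60
  1·m_2 + 4·m_3 + 1·m_4 = 6(Δ_3 - Δ_2) = 12
Natural end conditions: m_0 = m_4 = 0.
Solving: m_0 = 0, m_1 = -789/28, m_2 = 159/7, m_3 = -75/28, m_4 = 0.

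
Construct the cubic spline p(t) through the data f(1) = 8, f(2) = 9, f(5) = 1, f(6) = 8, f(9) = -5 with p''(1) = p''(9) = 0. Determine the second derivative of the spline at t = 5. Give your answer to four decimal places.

Let m_i = p''(x_i). Step sizes h_i = 1, 3, 1, 3; slopes of the chords Δ_i = (y_(i+1) - y_i)/h_i = 1, -8/3, 7, -13/3.
  1·m_0 + 8·m_1 + 3·m_2 = 6(Δ_1 - Δ_0) = -22
  3·m_1 + 8·m_2 + 1·m_3 = 6(Δ_2 - Δ_1) = 58
  1·m_2 + 8·m_3 + 3·m_4 = 6(Δ_3 - Δ_2) = -68
Natural end conditions: m_0 = m_4 = 0.
Solving: m_0 = 0, m_1 = -497/72, m_2 = 299/27, m_3 = -2135/216, m_4 = 0.

11.0741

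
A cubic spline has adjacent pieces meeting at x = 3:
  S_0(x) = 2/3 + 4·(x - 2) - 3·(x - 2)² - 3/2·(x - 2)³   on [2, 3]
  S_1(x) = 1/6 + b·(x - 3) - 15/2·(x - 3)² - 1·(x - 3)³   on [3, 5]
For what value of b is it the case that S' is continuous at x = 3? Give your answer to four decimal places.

S_0'(x) = 4 - 6·(x - 2) - 9/2·(x - 2)², so S_0'(3) = -13/2. On the right, S_1'(3) = b, so b = -13/2.

-6.5000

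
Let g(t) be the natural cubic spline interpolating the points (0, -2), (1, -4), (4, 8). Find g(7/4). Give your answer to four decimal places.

Write m_i for g''(x_i). With h_i = 1, 3 and divided differences Δ_i = -2, 4, the continuity of g' gives the tridiagonal system
  1·m_0 + 8·m_1 + 3·m_2 = 6(Δ_1 - Δ_0) = 36
Natural end conditions: m_0 = m_2 = 0.
Solving the tridiagonal system: m_0 = 0, m_1 = 9/2, m_2 = 0.
On [1, 4], g(t) = -4 - 1/2·(t - 1) + 9/4·(t - 1)² - 1/4·(t - 1)³.
With (t - 1) = 3/4: g(7/4) = -823/256.

-3.2148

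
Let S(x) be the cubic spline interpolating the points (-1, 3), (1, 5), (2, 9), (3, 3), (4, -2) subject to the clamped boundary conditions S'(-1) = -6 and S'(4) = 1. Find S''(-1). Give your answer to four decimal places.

9.2073

With M_i denoting the second derivative at x_i, h_i = 2, 1, 1, 1, and Δ_i = (y_(i+1) − y_i)/h_i = 1, 4, -6, -5:
  2·M_0 + 6·M_1 + 1·M_2 = 6(Δ_1 - Δ_0) = 18
  1·M_1 + 4·M_2 + 1·M_3 = 6(Δ_2 - Δ_1) = -60
  1·M_2 + 4·M_3 + 1·M_4 = 6(Δ_3 - Δ_2) = 6
Clamped end conditions give two more equations: 2h_0·M_0 + h_0·M_1 = 6(Δ_0 - S'(-1)) = 42 and h_3·M_3 + 2h_3·M_4 = 6(S'(4) - Δ_3) = 36.
Solving the tridiagonal system: M_0 = 755/82, M_1 = 106/41, M_2 = -653/41, M_3 = 46/41, M_4 = 715/41.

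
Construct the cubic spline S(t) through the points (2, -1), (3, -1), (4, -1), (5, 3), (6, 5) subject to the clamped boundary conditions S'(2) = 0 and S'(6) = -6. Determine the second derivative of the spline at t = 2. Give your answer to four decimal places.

Put m_i = S'' at the i-th knot. Here h = (1, 1, 1, 1) and Δ = (0, 0, 4, 2), so the interior equations h_(i-1)·m_(i-1) + 2(h_(i-1)+h_i)·m_i + h_i·m_(i+1) = 6(Δ_i − Δ_(i-1)) read
  1·m_0 + 4·m_1 + 1·m_2 = 6(Δ_1 - Δ_0) = 0
  1·m_1 + 4·m_2 + 1·m_3 = 6(Δ_2 - Δ_1) = 24
  1·m_2 + 4·m_3 + 1·m_4 = 6(Δ_3 - Δ_2) = -12
Clamped end conditions give two more equations: 2h_0·m_0 + h_0·m_1 = 6(Δ_0 - S'(2)) = 0 and h_3·m_3 + 2h_3·m_4 = 6(S'(6) - Δ_3) = -48.
Solving: m_0 = 6/7, m_1 = -12/7, m_2 = 6, m_3 = 12/7, m_4 = -174/7.

0.8571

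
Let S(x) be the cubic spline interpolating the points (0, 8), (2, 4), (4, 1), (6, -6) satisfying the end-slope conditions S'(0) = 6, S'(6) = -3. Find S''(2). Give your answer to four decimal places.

Let M_i = S''(x_i). Step sizes h_i = 2, 2, 2; slopes of the chords Δ_i = (y_(i+1) - y_i)/h_i = -2, -3/2, -7/2.
  2·M_0 + 8·M_1 + 2·M_2 = 6(Δ_1 - Δ_0) = 3
  2·M_1 + 8·M_2 + 2·M_3 = 6(Δ_2 - Δ_1) = -12
Clamped end conditions give two more equations: 2h_0·M_0 + h_0·M_1 = 6(Δ_0 - S'(0)) = -48 and h_2·M_2 + 2h_2·M_3 = 6(S'(6) - Δ_2) = 3.
Forward elimination and back-substitution give M_0 = -72/5, M_1 = 24/5, M_2 = -33/10, M_3 = 12/5.

4.8000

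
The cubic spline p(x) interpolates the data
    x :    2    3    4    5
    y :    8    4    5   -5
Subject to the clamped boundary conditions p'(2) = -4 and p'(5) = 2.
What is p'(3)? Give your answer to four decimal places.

0.6000

Let m_i = p''(x_i). Step sizes h_i = 1, 1, 1; slopes of the chords Δ_i = (y_(i+1) - y_i)/h_i = -4, 1, -10.
  1·m_0 + 4·m_1 + 1·m_2 = 6(Δ_1 - Δ_0) = 30
  1·m_1 + 4·m_2 + 1·m_3 = 6(Δ_2 - Δ_1) = -66
Clamped end conditions give two more equations: 2h_0·m_0 + h_0·m_1 = 6(Δ_0 - p'(2)) = 0 and h_2·m_2 + 2h_2·m_3 = 6(p'(5) - Δ_2) = 72.
Forward elimination and back-substitution give m_0 = -46/5, m_1 = 92/5, m_2 = -172/5, m_3 = 266/5.
On [3, 4], p'(x) = b_1 + 2c_1·(x - 3) + 3d_1·(x - 3)² with b_1 = Δ_1 - h_1(2m_1 + m_2)/6 = 3/5, c_1 = m_1/2 = 46/5, d_1 = (m_2 - m_1)/(6h_1) = -44/5. So p'(3) = 3/5.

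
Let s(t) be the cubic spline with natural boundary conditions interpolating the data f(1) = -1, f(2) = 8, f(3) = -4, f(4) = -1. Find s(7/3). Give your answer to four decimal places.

4.8444

With M_i denoting the second derivative at x_i, h_i = 1, 1, 1, and Δ_i = (y_(i+1) − y_i)/h_i = 9, -12, 3:
  1·M_0 + 4·M_1 + 1·M_2 = 6(Δ_1 - Δ_0) = -126
  1·M_1 + 4·M_2 + 1·M_3 = 6(Δ_2 - Δ_1) = 90
Natural end conditions: M_0 = M_3 = 0.
Forward elimination and back-substitution give M_0 = 0, M_1 = -198/5, M_2 = 162/5, M_3 = 0.
On [2, 3], s(t) = 8 - 21/5·(t - 2) - 99/5·(t - 2)² + 12·(t - 2)³.
With (t - 2) = 1/3: s(7/3) = 218/45.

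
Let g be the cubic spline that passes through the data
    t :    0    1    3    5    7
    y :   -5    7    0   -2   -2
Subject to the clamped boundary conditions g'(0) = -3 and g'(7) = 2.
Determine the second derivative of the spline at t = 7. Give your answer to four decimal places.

4.3895

Put M_i = g'' at the i-th knot. Here h = (1, 2, 2, 2) and Δ = (12, -7/2, -1, 0), so the interior equations h_(i-1)·M_(i-1) + 2(h_(i-1)+h_i)·M_i + h_i·M_(i+1) = 6(Δ_i − Δ_(i-1)) read
  1·M_0 + 6·M_1 + 2·M_2 = 6(Δ_1 - Δ_0) = -93
  2·M_1 + 8·M_2 + 2·M_3 = 6(Δ_2 - Δ_1) = 15
  2·M_2 + 8·M_3 + 2·M_4 = 6(Δ_3 - Δ_2) = 6
Clamped end conditions give two more equations: 2h_0·M_0 + h_0·M_1 = 6(Δ_0 - g'(0)) = 90 and h_3·M_3 + 2h_3·M_4 = 6(g'(7) - Δ_3) = 12.
Solving the tridiagonal system: M_0 = 5101/86, M_1 = -1231/43, M_2 = 1673/172, M_3 = -239/86, M_4 = 755/172.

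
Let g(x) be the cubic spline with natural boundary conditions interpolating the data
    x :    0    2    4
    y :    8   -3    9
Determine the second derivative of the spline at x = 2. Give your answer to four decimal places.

Put M_i = g'' at the i-th knot. Here h = (2, 2) and Δ = (-11/2, 6), so the interior equations h_(i-1)·M_(i-1) + 2(h_(i-1)+h_i)·M_i + h_i·M_(i+1) = 6(Δ_i − Δ_(i-1)) read
  2·M_0 + 8·M_1 + 2·M_2 = 6(Δ_1 - Δ_0) = 69
Natural end conditions: M_0 = M_2 = 0.
Forward elimination and back-substitution give M_0 = 0, M_1 = 69/8, M_2 = 0.

8.6250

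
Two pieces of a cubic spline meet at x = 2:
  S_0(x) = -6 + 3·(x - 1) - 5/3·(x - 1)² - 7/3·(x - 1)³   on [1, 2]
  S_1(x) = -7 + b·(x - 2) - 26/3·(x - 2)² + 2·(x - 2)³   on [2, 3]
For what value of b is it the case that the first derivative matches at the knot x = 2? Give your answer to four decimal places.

-7.3333

S_0'(x) = 3 - 10/3·(x - 1) - 7·(x - 1)², so S_0'(2) = -22/3. On the right, S_1'(2) = b, so b = -22/3.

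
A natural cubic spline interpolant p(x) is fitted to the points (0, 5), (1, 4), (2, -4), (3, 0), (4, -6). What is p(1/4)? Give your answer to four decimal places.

5.4322

Put σ_i = p'' at the i-th knot. Here h = (1, 1, 1, 1) and Δ = (-1, -8, 4, -6), so the interior equations h_(i-1)·σ_(i-1) + 2(h_(i-1)+h_i)·σ_i + h_i·σ_(i+1) = 6(Δ_i − Δ_(i-1)) read
  1·σ_0 + 4·σ_1 + 1·σ_2 = 6(Δ_1 - Δ_0) = -42
  1·σ_1 + 4·σ_2 + 1·σ_3 = 6(Δ_2 - Δ_1) = 72
  1·σ_2 + 4·σ_3 + 1·σ_4 = 6(Δ_3 - Δ_2) = -60
Natural end conditions: σ_0 = σ_4 = 0.
Forward elimination and back-substitution give σ_0 = 0, σ_1 = -489/28, σ_2 = 195/7, σ_3 = -615/28, σ_4 = 0.
On [0, 1], p(x) = 5 + 107/56·x + 0·x² - 163/56·x³.
With x = 1/4: p(1/4) = 19469/3584.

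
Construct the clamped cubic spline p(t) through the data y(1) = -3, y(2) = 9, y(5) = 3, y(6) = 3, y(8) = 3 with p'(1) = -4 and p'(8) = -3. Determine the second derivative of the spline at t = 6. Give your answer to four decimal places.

-0.1091

Put M_i = p'' at the i-th knot. Here h = (1, 3, 1, 2) and Δ = (12, -2, 0, 0), so the interior equations h_(i-1)·M_(i-1) + 2(h_(i-1)+h_i)·M_i + h_i·M_(i+1) = 6(Δ_i − Δ_(i-1)) read
  1·M_0 + 8·M_1 + 3·M_2 = 6(Δ_1 - Δ_0) = -84
  3·M_1 + 8·M_2 + 1·M_3 = 6(Δ_2 - Δ_1) = 12
  1·M_2 + 6·M_3 + 2·M_4 = 6(Δ_3 - Δ_2) = 0
Clamped end conditions give two more equations: 2h_0·M_0 + h_0·M_1 = 6(Δ_0 - p'(1)) = 96 and h_3·M_3 + 2h_3·M_4 = 6(p'(8) - Δ_3) = -18.
Solving the tridiagonal system: M_0 = 3229/55, M_1 = -1178/55, M_2 = 105/11, M_3 = -6/55, M_4 = -489/110.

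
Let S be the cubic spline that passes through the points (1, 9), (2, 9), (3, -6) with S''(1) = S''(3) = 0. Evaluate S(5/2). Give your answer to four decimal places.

Write m_i for S''(x_i). With h_i = 1, 1 and divided differences Δ_i = 0, -15, the continuity of S' gives the tridiagonal system
  1·m_0 + 4·m_1 + 1·m_2 = 6(Δ_1 - Δ_0) = -90
Natural end conditions: m_0 = m_2 = 0.
Solving: m_0 = 0, m_1 = -45/2, m_2 = 0.
On [2, 3], S(t) = 9 - 15/2·(t - 2) - 45/4·(t - 2)² + 15/4·(t - 2)³.
With (t - 2) = 1/2: S(5/2) = 93/32.

2.9063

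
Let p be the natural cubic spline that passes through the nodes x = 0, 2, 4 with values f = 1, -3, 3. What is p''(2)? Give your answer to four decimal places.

3.7500

Let σ_i = p''(x_i). Step sizes h_i = 2, 2; slopes of the chords Δ_i = (y_(i+1) - y_i)/h_i = -2, 3.
  2·σ_0 + 8·σ_1 + 2·σ_2 = 6(Δ_1 - Δ_0) = 30
Natural end conditions: σ_0 = σ_2 = 0.
Forward elimination and back-substitution give σ_0 = 0, σ_1 = 15/4, σ_2 = 0.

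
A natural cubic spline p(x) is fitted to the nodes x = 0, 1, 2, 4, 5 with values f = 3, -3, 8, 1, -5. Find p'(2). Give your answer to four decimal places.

9.0820

Write m_i for p''(x_i). With h_i = 1, 1, 2, 1 and divided differences Δ_i = -6, 11, -7/2, -6, the continuity of p' gives the tridiagonal system
  1·m_0 + 4·m_1 + 1·m_2 = 6(Δ_1 - Δ_0) = 102
  1·m_1 + 6·m_2 + 2·m_3 = 6(Δ_2 - Δ_1) = -87
  2·m_2 + 6·m_3 + 1·m_4 = 6(Δ_3 - Δ_2) = -15
Natural end conditions: m_0 = m_4 = 0.
Forward elimination and back-substitution give m_0 = 0, m_1 = 1878/61, m_2 = -1290/61, m_3 = 555/122, m_4 = 0.
On [2, 4], p'(x) = b_2 + 2c_2·(x - 2) + 3d_2·(x - 2)² with b_2 = Δ_2 - h_2(2m_2 + m_3)/6 = 554/61, c_2 = m_2/2 = -645/61, d_2 = (m_3 - m_2)/(6h_2) = 1045/488. So p'(2) = 554/61.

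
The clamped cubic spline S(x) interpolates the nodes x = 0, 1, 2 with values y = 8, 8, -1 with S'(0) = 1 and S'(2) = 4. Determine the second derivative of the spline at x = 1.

-30

Put M_i = S'' at the i-th knot. Here h = (1, 1) and Δ = (0, -9), so the interior equations h_(i-1)·M_(i-1) + 2(h_(i-1)+h_i)·M_i + h_i·M_(i+1) = 6(Δ_i − Δ_(i-1)) read
  1·M_0 + 4·M_1 + 1·M_2 = 6(Δ_1 - Δ_0) = -54
Clamped end conditions give two more equations: 2h_0·M_0 + h_0·M_1 = 6(Δ_0 - S'(0)) = -6 and h_1·M_1 + 2h_1·M_2 = 6(S'(2) - Δ_1) = 78.
Solving: M_0 = 12, M_1 = -30, M_2 = 54.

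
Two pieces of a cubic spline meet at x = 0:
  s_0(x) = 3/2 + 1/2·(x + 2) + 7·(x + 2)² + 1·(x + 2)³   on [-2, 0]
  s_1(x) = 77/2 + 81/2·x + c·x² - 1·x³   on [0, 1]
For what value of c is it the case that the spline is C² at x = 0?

13

s_0''(x) = 14 + 6·(x + 2), so s_0''(0) = 26. On the right, s_1''(0) = 2c, so c = 13.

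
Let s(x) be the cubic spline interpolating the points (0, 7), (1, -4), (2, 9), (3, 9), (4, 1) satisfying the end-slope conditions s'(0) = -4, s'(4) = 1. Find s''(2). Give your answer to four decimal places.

-30.2500

Write M_i for s''(x_i). With h_i = 1, 1, 1, 1 and divided differences Δ_i = -11, 13, 0, -8, the continuity of s' gives the tridiagonal system
  1·M_0 + 4·M_1 + 1·M_2 = 6(Δ_1 - Δ_0) = 144
  1·M_1 + 4·M_2 + 1·M_3 = 6(Δ_2 - Δ_1) = -78
  1·M_2 + 4·M_3 + 1·M_4 = 6(Δ_3 - Δ_2) = -48
Clamped end conditions give two more equations: 2h_0·M_0 + h_0·M_1 = 6(Δ_0 - s'(0)) = -42 and h_3·M_3 + 2h_3·M_4 = 6(s'(4) - Δ_3) = 54.
Solving the tridiagonal system: M_0 = -1369/28, M_1 = 781/14, M_2 = -121/4, M_3 = -179/14, M_4 = 935/28.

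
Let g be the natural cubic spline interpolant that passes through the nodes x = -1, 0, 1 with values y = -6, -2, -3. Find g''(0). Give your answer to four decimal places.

-7.5000

Put m_i = g'' at the i-th knot. Here h = (1, 1) and Δ = (4, -1), so the interior equations h_(i-1)·m_(i-1) + 2(h_(i-1)+h_i)·m_i + h_i·m_(i+1) = 6(Δ_i − Δ_(i-1)) read
  1·m_0 + 4·m_1 + 1·m_2 = 6(Δ_1 - Δ_0) = -30
Natural end conditions: m_0 = m_2 = 0.
Hence m_0 = 0, m_1 = -15/2, m_2 = 0.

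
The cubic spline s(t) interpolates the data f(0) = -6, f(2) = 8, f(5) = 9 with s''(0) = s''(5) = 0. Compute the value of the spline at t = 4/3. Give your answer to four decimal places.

4.3210

Let M_i = s''(x_i). Step sizes h_i = 2, 3; slopes of the chords Δ_i = (y_(i+1) - y_i)/h_i = 7, 1/3.
  2·M_0 + 10·M_1 + 3·M_2 = 6(Δ_1 - Δ_0) = -40
Natural end conditions: M_0 = M_2 = 0.
Solving the tridiagonal system: M_0 = 0, M_1 = -4, M_2 = 0.
On [0, 2], s(t) = -6 + 25/3·t + 0·t² - 1/3·t³.
With t = 4/3: s(4/3) = 350/81.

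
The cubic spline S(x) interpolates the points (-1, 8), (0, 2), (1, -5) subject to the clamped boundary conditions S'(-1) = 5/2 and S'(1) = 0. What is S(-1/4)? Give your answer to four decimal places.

4.5137

With M_i denoting the second derivative at x_i, h_i = 1, 1, and Δ_i = (y_(i+1) − y_i)/h_i = -6, -7:
  1·M_0 + 4·M_1 + 1·M_2 = 6(Δ_1 - Δ_0) = -6
Clamped end conditions give two more equations: 2h_0·M_0 + h_0·M_1 = 6(Δ_0 - S'(-1)) = -51 and h_1·M_1 + 2h_1·M_2 = 6(S'(1) - Δ_1) = 42.
Solving the tridiagonal system: M_0 = -101/4, M_1 = -1/2, M_2 = 85/4.
On [-1, 0], S(x) = 8 + 5/2·(x + 1) - 101/8·(x + 1)² + 33/8·(x + 1)³.
With (x + 1) = 3/4: S(-1/4) = 2311/512.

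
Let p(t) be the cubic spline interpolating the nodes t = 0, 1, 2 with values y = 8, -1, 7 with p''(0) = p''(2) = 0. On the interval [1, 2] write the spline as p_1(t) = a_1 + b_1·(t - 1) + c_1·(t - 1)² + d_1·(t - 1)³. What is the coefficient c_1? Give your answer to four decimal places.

Write m_i for p''(x_i). With h_i = 1, 1 and divided differences Δ_i = -9, 8, the continuity of p' gives the tridiagonal system
  1·m_0 + 4·m_1 + 1·m_2 = 6(Δ_1 - Δ_0) = 102
Natural end conditions: m_0 = m_2 = 0.
Hence m_0 = 0, m_1 = 51/2, m_2 = 0.
On [1, 2], with p_1(t) = a_1 + b_1·(t - 1) + c_1·(t - 1)² + d_1·(t - 1)³: c_1 = m_1/2 = 51/4, d_1 = (m_2 - m_1)/(6h_1) = -17/4, b_1 = Δ_1 - h_1(2m_1 + m_2)/6 = -1/2.

12.7500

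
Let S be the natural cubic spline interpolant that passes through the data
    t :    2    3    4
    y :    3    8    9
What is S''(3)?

With σ_i denoting the second derivative at x_i, h_i = 1, 1, and Δ_i = (y_(i+1) − y_i)/h_i = 5, 1:
  1·σ_0 + 4·σ_1 + 1·σ_2 = 6(Δ_1 - Δ_0) = -24
Natural end conditions: σ_0 = σ_2 = 0.
Hence σ_0 = 0, σ_1 = -6, σ_2 = 0.

-6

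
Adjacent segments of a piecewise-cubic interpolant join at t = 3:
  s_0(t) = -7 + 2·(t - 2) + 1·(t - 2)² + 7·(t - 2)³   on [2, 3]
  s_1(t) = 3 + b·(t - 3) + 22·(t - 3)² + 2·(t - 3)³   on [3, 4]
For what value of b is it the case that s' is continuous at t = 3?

25

s_0'(t) = 2 + 2·(t - 2) + 21·(t - 2)², so s_0'(3) = 25. On the right, s_1'(3) = b, so b = 25.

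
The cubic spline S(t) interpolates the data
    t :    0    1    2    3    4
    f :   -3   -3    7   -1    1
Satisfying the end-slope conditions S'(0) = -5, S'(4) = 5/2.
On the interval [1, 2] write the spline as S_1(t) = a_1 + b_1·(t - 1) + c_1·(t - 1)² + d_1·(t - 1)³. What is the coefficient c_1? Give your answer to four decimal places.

With M_i denoting the second derivative at x_i, h_i = 1, 1, 1, 1, and Δ_i = (y_(i+1) − y_i)/h_i = 0, 10, -8, 2:
  1·M_0 + 4·M_1 + 1·M_2 = 6(Δ_1 - Δ_0) = 60
  1·M_1 + 4·M_2 + 1·M_3 = 6(Δ_2 - Δ_1) = -108
  1·M_2 + 4·M_3 + 1·M_4 = 6(Δ_3 - Δ_2) = 60
Clamped end conditions give two more equations: 2h_0·M_0 + h_0·M_1 = 6(Δ_0 - S'(0)) = 30 and h_3·M_3 + 2h_3·M_4 = 6(S'(4) - Δ_3) = 3.
Hence M_0 = 159/56, M_1 = 681/28, M_2 = -321/8, M_3 = 789/28, M_4 = -705/56.
On [1, 2], with S_1(t) = a_1 + b_1·(t - 1) + c_1·(t - 1)² + d_1·(t - 1)³: c_1 = M_1/2 = 681/56, d_1 = (M_2 - M_1)/(6h_1) = -1203/112, b_1 = Δ_1 - h_1(2M_1 + M_2)/6 = 961/112.

12.1607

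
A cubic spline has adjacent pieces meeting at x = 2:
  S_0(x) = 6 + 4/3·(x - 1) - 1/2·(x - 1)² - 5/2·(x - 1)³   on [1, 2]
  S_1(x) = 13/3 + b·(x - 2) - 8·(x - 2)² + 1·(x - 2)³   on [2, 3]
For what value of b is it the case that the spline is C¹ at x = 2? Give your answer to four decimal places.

S_0'(x) = 4/3 - 1·(x - 1) - 15/2·(x - 1)², so S_0'(2) = -43/6. On the right, S_1'(2) = b, so b = -43/6.

-7.1667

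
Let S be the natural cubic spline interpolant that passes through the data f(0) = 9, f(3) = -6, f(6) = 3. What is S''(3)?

Let σ_i = S''(x_i). Step sizes h_i = 3, 3; slopes of the chords Δ_i = (y_(i+1) - y_i)/h_i = -5, 3.
  3·σ_0 + 12·σ_1 + 3·σ_2 = 6(Δ_1 - Δ_0) = 48
Natural end conditions: σ_0 = σ_2 = 0.
Hence σ_0 = 0, σ_1 = 4, σ_2 = 0.

4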